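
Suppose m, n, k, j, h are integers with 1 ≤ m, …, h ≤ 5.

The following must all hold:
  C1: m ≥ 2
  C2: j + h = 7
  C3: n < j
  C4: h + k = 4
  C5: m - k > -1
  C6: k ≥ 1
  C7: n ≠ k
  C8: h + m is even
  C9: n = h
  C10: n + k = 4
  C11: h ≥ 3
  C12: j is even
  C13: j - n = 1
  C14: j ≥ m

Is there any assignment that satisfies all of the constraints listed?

Setting (m, n, k, j, h) = (3, 3, 1, 4, 3) satisfies everything: constraint 2: j + h = 7; constraint 4: h + k = 4, and the others follow.

Satisfiable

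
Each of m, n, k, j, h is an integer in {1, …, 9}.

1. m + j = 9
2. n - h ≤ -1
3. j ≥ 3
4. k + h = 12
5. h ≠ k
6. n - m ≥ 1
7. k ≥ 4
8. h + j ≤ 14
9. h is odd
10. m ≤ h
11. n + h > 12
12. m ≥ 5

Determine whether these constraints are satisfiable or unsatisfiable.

Satisfiable

Try m = 5, n = 6, k = 5, j = 4, h = 7.
Check constraint 1: m + j = 9; constraint 2: n - h = -1. The remaining constraints are straightforward to verify.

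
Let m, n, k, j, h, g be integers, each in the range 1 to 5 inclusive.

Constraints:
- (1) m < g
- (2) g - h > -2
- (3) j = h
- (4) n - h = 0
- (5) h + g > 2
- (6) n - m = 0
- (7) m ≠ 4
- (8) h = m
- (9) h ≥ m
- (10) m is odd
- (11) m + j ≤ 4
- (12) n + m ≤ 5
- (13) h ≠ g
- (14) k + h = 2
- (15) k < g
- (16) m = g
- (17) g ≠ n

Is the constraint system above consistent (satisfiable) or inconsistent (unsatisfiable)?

Unsatisfiable

From constraints 8 and 16, h = m = g, so h = g. But constraint 13 says h ≠ g. Contradiction.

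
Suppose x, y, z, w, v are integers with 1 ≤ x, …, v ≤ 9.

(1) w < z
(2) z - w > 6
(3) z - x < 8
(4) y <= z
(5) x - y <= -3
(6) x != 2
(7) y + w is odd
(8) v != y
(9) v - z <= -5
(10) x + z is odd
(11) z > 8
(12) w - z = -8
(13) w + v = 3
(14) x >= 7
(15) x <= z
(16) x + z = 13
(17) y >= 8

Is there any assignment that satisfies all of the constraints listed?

From constraint 14: x ≥ 7. From constraints 4 and 17: z ≥ y ≥ 8. Hence x + z ≥ 15. But constraint 16 requires x + z = 13, and 13 < 15. Contradiction.

Unsatisfiable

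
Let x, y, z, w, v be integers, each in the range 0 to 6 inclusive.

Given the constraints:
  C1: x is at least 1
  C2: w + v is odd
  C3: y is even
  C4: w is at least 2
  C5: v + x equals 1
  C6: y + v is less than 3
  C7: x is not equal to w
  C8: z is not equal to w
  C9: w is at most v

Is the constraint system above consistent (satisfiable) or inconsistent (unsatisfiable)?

Unsatisfiable

From constraints 4 and 9: v ≥ w ≥ 2. From constraint 1: x ≥ 1. Hence v + x ≥ 3. But constraint 5 requires v + x = 1, and 1 < 3. Contradiction.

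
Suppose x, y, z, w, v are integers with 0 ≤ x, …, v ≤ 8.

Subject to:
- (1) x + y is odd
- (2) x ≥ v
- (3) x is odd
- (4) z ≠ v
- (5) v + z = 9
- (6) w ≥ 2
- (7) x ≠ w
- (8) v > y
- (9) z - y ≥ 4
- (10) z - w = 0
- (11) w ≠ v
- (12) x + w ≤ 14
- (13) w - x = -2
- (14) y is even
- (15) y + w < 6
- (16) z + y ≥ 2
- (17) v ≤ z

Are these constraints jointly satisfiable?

Satisfiable

Setting (x, y, z, w, v) = (7, 0, 5, 5, 4) satisfies everything: constraint 5: v + z = 9; constraint 9: z - y = 5, and the others follow.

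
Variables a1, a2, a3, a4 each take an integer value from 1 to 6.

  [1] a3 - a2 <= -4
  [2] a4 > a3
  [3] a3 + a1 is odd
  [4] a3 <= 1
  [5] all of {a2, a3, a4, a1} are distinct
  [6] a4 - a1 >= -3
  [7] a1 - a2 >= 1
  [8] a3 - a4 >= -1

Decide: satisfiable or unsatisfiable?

Constraints 1, 6, 7, and 8 give a2 − a3 ≥ 4, a3 − a4 ≥ -1, a4 − a1 ≥ -3, a1 − a2 ≥ 1.
Adding all 4 inequalities: the left sides telescope to 0, and the right sides sum to 4 + (-1) + (-3) + 1 = 1. So 0 ≥ 1, which is false.

Unsatisfiable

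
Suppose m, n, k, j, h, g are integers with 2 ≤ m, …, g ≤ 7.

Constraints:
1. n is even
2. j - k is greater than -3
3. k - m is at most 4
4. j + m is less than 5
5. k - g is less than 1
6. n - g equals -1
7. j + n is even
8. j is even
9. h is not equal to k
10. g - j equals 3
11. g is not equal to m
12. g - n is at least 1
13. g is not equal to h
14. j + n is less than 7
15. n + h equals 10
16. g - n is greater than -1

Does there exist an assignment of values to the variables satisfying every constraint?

Setting (m, n, k, j, h, g) = (2, 4, 4, 2, 6, 5) satisfies everything: constraint 2: j - k = -2; constraint 3: k - m = 2, and the others follow.

Satisfiable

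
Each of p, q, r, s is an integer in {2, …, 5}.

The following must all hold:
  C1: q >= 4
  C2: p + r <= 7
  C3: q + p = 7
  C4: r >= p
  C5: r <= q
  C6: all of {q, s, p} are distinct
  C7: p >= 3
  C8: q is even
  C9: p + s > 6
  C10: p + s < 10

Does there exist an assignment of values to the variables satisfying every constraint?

Satisfiable

One satisfying assignment is p = 3, q = 4, r = 3, s = 5.
For the less obvious constraints — constraint 2: p + r = 6; constraint 3: q + p = 7 — and the others hold by inspection.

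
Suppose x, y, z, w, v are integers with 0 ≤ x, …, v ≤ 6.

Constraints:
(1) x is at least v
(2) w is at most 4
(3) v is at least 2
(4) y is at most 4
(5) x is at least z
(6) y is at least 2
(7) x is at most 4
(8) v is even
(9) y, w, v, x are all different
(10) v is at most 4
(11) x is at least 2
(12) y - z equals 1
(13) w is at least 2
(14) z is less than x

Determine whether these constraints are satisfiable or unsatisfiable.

Unsatisfiable

Constraints 2, 3, 4, 6, 7, 10, 11, and 13 confine each of y, w, v, x to the 3 values {2, …, 4}.
Constraint 9 requires all 4 of them to be distinct, but only 3 values are available — impossible by the pigeonhole principle.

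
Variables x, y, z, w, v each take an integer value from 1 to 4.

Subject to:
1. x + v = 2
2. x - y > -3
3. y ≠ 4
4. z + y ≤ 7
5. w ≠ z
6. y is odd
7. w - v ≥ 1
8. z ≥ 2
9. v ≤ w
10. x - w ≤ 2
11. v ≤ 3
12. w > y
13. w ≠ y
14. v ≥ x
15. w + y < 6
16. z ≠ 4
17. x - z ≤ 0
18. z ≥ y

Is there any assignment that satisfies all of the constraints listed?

The assignment x = 1, y = 1, z = 3, w = 2, v = 1 works:
  constraint 1 holds since x + v = 2.
  constraint 2 holds since x - y = 0.
The rest check out directly.

Satisfiable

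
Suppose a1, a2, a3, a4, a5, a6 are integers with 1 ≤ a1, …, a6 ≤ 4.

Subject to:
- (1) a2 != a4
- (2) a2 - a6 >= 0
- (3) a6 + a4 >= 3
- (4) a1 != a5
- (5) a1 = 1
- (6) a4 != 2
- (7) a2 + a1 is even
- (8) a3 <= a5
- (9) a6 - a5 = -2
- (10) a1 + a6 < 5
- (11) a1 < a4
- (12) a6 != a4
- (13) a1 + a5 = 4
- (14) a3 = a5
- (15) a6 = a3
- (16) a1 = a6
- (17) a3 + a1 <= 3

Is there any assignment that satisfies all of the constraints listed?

From constraints 14, 15, and 16, a1 = a6 = a3 = a5, so a1 = a5. But constraint 4 says a1 ≠ a5. Contradiction.

Unsatisfiable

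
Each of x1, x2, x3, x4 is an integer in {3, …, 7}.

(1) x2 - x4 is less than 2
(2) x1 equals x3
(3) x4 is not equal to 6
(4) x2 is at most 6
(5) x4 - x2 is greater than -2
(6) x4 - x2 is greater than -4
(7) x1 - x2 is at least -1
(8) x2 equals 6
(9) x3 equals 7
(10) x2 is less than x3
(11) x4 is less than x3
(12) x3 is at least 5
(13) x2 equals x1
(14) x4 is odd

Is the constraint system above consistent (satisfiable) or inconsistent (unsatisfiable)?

Unsatisfiable

Constraint 8 fixes x2 = 6 and constraint 9 fixes x3 = 7. Constraints 2 and 13 give x2 = x1 = x3, so x2 = x3. But 6 ≠ 7 — contradiction.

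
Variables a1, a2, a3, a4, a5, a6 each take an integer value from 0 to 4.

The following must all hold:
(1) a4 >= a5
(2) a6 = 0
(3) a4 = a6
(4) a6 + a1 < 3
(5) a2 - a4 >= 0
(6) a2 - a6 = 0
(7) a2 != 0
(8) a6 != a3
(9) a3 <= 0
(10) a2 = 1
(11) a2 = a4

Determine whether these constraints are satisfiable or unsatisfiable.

Unsatisfiable

Constraint 10 fixes a2 = 1 and constraint 2 fixes a6 = 0. Constraints 3 and 11 give a2 = a4 = a6, so a2 = a6. But 1 ≠ 0 — contradiction.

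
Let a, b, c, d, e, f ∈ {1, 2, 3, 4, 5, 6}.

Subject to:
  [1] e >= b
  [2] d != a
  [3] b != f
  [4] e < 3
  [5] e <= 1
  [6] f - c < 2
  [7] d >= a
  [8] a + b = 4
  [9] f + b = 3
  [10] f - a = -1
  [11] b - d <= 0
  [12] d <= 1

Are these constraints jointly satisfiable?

Unsatisfiable

From constraints 7 and 12: a ≤ d ≤ 1. From constraints 1 and 5: b ≤ e ≤ 1. Hence a + b ≤ 2. But constraint 8 requires a + b = 4, and 4 > 2. Contradiction.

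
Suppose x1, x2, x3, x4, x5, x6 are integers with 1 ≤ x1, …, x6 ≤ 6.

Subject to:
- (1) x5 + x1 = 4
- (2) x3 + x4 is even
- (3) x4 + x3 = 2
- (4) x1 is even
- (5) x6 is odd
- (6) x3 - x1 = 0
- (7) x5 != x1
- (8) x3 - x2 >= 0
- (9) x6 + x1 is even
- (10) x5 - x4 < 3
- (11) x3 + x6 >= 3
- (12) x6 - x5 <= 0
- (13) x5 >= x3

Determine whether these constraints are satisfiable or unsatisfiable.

Constraint 5 makes x6 odd and constraint 4 makes x1 even, so x6 + x1 must be odd. Constraint 9 says x6 + x1 is even — contradiction.

Unsatisfiable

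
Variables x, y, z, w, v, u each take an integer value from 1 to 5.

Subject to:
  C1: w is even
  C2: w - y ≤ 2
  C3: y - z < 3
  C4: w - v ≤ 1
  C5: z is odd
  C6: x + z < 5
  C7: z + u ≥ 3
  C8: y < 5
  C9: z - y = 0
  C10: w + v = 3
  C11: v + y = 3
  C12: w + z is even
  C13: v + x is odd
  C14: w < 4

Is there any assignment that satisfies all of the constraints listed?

Constraint 1 makes w even and constraint 5 makes z odd, so w + z must be odd. Constraint 12 says w + z is even — contradiction.

Unsatisfiable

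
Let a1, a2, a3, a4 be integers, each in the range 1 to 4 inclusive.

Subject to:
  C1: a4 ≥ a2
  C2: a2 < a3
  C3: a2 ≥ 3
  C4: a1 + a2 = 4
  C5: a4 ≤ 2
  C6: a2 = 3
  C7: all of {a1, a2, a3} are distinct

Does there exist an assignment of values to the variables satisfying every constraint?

From constraints 1 and 3: a4 ≥ a2 and a2 ≥ 3, so a4 ≥ 3. From constraint 5: a4 ≤ 2. But 2 < 3, so no value of a4 works.

Unsatisfiable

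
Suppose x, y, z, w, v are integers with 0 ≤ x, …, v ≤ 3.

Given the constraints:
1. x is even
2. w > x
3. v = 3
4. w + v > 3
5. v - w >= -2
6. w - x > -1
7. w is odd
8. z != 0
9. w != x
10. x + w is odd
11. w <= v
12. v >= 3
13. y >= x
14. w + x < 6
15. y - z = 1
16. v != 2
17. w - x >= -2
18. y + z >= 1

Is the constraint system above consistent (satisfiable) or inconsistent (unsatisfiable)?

Setting (x, y, z, w, v) = (2, 2, 1, 3, 3) satisfies everything: constraint 4: w + v = 6; constraint 5: v - w = 0; constraint 6: w - x = 1, and the others follow.

Satisfiable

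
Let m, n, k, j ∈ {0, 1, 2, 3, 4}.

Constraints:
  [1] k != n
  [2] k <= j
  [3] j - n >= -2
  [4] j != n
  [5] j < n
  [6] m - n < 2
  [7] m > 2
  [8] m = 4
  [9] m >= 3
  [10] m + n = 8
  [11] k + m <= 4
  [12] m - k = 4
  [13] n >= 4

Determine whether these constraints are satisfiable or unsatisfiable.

Satisfiable

One satisfying assignment is m = 4, n = 4, k = 0, j = 2.
For the less obvious constraints — constraint 3: j - n = -2; constraint 6: m - n = 0 — and the others hold by inspection.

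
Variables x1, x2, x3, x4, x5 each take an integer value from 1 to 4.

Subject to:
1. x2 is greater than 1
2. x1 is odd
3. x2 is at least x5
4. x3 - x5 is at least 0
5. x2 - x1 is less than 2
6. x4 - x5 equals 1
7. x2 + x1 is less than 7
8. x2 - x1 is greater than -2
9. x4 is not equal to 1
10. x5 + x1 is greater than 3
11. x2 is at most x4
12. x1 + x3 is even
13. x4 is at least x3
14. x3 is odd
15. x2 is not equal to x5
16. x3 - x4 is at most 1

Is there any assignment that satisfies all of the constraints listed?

Satisfiable

Take x1 = 3, x2 = 3, x3 = 3, x4 = 3, x5 = 2. Then constraint 4: x3 - x5 = 1; constraint 5: x2 - x1 = 0, and every other listed constraint is also met.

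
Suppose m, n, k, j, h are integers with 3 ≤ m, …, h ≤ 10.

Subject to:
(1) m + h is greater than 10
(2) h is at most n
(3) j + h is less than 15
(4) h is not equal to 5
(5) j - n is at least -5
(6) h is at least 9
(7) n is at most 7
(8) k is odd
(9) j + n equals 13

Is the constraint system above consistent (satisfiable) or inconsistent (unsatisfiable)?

From constraints 2 and 6: n ≥ h and h ≥ 9, so n ≥ 9. From constraint 7: n ≤ 7. But 7 < 9, so no value of n works.

Unsatisfiable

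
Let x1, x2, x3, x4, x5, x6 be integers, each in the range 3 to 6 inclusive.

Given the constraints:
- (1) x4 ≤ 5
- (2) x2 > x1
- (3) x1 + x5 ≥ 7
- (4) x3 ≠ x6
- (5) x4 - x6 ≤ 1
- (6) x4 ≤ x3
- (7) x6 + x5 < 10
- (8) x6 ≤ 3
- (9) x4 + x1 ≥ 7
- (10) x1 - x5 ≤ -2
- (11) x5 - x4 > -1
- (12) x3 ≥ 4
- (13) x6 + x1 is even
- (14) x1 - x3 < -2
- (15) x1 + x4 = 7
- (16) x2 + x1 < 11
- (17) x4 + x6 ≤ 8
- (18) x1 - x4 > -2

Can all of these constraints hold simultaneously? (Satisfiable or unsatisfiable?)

The assignment x1 = 3, x2 = 5, x3 = 6, x4 = 4, x5 = 5, x6 = 3 works:
  constraint 3 holds since x1 + x5 = 8.
  constraint 5 holds since x4 - x6 = 1.
The rest check out directly.

Satisfiable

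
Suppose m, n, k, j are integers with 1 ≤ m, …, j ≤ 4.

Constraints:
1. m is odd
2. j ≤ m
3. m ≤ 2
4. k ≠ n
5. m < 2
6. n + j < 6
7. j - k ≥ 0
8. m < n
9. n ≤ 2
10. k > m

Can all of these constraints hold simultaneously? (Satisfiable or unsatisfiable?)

Unsatisfiable

Constraints 2, 7, and 10 give m < k, k ≤ j, j ≤ m. Chaining: m < k ≤ j ≤ m, which forces m < m — impossible.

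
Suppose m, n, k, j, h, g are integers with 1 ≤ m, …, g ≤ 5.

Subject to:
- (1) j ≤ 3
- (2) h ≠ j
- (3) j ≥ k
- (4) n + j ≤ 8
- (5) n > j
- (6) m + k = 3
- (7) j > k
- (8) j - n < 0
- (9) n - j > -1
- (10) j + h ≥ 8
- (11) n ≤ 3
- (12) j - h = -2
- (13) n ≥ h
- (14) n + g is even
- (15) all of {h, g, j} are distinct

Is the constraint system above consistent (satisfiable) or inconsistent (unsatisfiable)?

Unsatisfiable

From constraint 1: j ≤ 3. From constraints 11 and 13: h ≤ n ≤ 3. Hence j + h ≤ 6. But constraint 10 requires j + h ≥ 8, and 8 > 6. Contradiction.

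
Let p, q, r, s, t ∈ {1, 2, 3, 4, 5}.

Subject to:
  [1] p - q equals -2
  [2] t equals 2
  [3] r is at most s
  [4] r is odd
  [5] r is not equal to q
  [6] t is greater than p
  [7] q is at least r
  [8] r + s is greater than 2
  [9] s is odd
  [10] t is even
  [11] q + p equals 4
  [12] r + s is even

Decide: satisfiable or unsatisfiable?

Satisfiable

One satisfying assignment is p = 1, q = 3, r = 1, s = 3, t = 2.
For the less obvious constraints — constraint 1: p - q = -2; constraint 8: r + s = 4; constraint 11: q + p = 4 — and the others hold by inspection.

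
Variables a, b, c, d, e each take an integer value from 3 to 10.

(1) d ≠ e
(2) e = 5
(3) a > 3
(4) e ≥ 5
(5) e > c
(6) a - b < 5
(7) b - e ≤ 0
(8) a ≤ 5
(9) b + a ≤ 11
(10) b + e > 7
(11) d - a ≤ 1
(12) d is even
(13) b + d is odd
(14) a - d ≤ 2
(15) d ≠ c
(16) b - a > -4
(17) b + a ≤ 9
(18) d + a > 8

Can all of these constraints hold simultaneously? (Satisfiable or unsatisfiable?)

Take a = 5, b = 3, c = 4, d = 6, e = 5. Then constraint 6: a - b = 2; constraint 7: b - e = -2; constraint 9: b + a = 8, and every other listed constraint is also met.

Satisfiable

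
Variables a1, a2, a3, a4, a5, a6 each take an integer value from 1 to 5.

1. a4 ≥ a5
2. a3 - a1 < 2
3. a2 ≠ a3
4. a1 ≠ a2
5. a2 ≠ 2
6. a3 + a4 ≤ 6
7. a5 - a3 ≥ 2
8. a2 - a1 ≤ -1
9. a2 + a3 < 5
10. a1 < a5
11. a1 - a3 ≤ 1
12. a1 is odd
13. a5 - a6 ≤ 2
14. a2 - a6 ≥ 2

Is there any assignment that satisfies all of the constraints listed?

Constraints 7, 8, 11, 13, and 14 give a1 − a2 ≥ 1, a2 − a6 ≥ 2, a6 − a5 ≥ -2, a5 − a3 ≥ 2, a3 − a1 ≥ -1.
Adding all 5 inequalities: the left sides telescope to 0, and the right sides sum to 1 + 2 + (-2) + 2 + (-1) = 2. So 0 ≥ 2, which is false.

Unsatisfiable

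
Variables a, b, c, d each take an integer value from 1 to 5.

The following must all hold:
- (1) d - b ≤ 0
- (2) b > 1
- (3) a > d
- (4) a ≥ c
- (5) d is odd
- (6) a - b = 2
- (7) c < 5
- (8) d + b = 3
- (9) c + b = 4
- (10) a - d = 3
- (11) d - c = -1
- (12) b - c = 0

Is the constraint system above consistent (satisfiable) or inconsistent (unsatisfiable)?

Satisfiable

Setting (a, b, c, d) = (4, 2, 2, 1) satisfies everything: constraint 1: d - b = -1; constraint 6: a - b = 2; constraint 8: d + b = 3, and the others follow.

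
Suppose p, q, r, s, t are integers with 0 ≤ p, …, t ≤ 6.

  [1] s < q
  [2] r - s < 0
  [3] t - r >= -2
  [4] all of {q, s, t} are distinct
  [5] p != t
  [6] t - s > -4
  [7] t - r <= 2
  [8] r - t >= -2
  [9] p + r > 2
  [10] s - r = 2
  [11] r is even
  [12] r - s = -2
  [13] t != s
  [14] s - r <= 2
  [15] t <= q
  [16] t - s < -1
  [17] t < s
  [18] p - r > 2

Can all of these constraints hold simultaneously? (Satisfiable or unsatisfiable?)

Take p = 3, q = 3, r = 0, s = 2, t = 0. Then constraint 2: r - s = -2; constraint 3: t - r = 0; constraint 6: t - s = -2, and every other listed constraint is also met.

Satisfiable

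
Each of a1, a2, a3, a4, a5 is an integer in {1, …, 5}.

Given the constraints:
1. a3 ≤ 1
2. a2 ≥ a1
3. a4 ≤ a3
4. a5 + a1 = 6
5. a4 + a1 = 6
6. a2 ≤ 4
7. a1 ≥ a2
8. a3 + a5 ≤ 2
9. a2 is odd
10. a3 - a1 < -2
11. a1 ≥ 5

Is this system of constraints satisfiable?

Unsatisfiable

From constraints 1 and 3: a4 ≤ a3 ≤ 1. From constraints 2 and 6: a1 ≤ a2 ≤ 4. Hence a4 + a1 ≤ 5. But constraint 5 requires a4 + a1 = 6, and 6 > 5. Contradiction.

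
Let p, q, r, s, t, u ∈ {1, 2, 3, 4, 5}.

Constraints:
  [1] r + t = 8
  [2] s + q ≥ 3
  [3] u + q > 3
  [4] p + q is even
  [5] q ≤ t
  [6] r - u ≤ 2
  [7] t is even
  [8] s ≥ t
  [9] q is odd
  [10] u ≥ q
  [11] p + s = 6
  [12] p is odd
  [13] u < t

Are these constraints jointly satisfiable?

Satisfiable

The assignment p = 1, q = 1, r = 4, s = 5, t = 4, u = 3 works:
  constraint 1 holds since r + t = 8.
  constraint 2 holds since s + q = 6.
The rest check out directly.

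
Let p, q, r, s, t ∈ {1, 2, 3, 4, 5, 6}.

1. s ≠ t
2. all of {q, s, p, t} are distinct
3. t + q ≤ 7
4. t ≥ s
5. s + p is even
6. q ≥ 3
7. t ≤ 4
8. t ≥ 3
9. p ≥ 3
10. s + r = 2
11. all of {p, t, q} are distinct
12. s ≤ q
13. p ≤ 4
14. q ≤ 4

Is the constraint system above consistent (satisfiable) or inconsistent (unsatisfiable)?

Unsatisfiable

Constraints 6, 7, 8, 9, 13, and 14 confine each of p, t, q to the 2 values {3, 4}.
Constraint 11 requires all 3 of them to be distinct, but only 2 values are available — impossible by the pigeonhole principle.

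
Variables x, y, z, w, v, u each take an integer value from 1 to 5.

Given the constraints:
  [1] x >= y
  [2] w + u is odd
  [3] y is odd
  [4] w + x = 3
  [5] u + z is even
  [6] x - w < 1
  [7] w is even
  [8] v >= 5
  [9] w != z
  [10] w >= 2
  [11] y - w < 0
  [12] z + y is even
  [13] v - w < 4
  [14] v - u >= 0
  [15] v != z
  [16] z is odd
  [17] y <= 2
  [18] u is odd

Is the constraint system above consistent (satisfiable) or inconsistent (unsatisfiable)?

The assignment x = 1, y = 1, z = 1, w = 2, v = 5, u = 3 works:
  constraint 4 holds since w + x = 3.
  constraint 6 holds since x - w = -1.
The rest check out directly.

Satisfiable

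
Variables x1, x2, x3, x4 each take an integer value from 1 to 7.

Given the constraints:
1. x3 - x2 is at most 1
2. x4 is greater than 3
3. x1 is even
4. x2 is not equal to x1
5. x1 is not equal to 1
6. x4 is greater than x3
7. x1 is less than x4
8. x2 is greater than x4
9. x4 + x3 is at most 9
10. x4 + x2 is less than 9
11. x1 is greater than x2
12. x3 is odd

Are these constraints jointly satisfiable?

Constraints 7, 8, and 11 give x1 < x4, x4 < x2, x2 < x1. Chaining: x1 < x4 < x2 < x1, which forces x1 < x1 — impossible.

Unsatisfiable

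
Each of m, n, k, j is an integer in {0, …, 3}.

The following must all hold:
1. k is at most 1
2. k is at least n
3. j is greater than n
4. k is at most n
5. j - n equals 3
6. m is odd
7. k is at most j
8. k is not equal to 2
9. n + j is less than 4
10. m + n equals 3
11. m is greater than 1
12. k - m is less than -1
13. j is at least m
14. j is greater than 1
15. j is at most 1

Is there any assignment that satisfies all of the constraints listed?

Unsatisfiable

From constraints 13 and 15: m ≤ j ≤ 1. From constraints 1 and 2: n ≤ k ≤ 1. Hence m + n ≤ 2. But constraint 10 requires m + n = 3, and 3 > 2. Contradiction.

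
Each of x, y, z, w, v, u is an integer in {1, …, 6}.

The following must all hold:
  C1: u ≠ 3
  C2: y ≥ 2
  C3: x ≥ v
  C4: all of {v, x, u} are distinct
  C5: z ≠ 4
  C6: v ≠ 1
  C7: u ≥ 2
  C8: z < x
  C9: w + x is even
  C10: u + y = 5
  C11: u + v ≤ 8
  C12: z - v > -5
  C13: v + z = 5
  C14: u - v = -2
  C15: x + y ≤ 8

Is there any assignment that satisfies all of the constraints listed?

The assignment x = 5, y = 3, z = 1, w = 3, v = 4, u = 2 works:
  constraint 10 holds since u + y = 5.
  constraint 11 holds since u + v = 6.
  constraint 12 holds since z - v = -3.
The rest check out directly.

Satisfiable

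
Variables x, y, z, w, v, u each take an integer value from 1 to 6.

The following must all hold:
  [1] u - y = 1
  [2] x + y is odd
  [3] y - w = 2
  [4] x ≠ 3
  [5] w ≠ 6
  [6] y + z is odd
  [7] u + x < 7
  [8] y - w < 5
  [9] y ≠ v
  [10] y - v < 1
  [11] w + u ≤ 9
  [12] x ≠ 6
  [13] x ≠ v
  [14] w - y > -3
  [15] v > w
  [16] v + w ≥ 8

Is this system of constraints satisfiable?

Setting (x, y, z, w, v, u) = (1, 4, 1, 2, 6, 5) satisfies everything: constraint 1: u - y = 1; constraint 3: y - w = 2; constraint 7: u + x = 6, and the others follow.

Satisfiable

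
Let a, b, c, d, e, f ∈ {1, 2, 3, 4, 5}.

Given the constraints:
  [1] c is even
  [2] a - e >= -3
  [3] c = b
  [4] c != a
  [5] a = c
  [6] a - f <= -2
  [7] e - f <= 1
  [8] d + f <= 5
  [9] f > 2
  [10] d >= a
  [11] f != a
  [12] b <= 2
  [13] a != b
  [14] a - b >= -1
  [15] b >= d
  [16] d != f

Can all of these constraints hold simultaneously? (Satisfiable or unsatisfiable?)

From constraints 3 and 5, a = c = b, so a = b. But constraint 13 says a ≠ b. Contradiction.

Unsatisfiable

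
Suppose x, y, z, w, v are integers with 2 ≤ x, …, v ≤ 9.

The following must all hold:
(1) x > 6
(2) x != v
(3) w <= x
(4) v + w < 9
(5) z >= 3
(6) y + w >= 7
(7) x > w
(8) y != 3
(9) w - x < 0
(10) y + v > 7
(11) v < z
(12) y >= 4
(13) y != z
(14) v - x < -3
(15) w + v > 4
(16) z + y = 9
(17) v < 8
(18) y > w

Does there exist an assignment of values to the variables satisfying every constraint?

Satisfiable

Setting (x, y, z, w, v) = (7, 5, 4, 4, 3) satisfies everything: constraint 4: v + w = 7; constraint 6: y + w = 9; constraint 9: w - x = -3, and the others follow.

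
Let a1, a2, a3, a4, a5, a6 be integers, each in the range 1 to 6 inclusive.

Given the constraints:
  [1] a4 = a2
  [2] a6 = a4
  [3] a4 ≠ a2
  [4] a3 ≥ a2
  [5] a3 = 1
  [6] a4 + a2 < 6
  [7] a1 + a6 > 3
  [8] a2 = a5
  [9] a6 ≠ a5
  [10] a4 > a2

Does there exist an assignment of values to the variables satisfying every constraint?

Unsatisfiable

From constraints 1, 2, and 8, a6 = a4 = a2 = a5, so a6 = a5. But constraint 9 says a6 ≠ a5. Contradiction.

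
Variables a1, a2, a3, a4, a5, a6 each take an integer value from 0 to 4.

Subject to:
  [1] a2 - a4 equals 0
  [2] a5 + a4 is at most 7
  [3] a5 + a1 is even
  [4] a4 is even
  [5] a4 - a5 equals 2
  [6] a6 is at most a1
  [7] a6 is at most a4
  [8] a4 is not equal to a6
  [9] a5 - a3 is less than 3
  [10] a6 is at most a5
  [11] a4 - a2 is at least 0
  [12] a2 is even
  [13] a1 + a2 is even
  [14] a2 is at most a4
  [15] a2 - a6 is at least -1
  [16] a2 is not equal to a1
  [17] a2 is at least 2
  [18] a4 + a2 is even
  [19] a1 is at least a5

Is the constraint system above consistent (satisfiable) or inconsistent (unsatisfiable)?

The assignment a1 = 2, a2 = 4, a3 = 2, a4 = 4, a5 = 2, a6 = 2 works:
  constraint 1 holds since a2 - a4 = 0.
  constraint 2 holds since a5 + a4 = 6.
The rest check out directly.

Satisfiable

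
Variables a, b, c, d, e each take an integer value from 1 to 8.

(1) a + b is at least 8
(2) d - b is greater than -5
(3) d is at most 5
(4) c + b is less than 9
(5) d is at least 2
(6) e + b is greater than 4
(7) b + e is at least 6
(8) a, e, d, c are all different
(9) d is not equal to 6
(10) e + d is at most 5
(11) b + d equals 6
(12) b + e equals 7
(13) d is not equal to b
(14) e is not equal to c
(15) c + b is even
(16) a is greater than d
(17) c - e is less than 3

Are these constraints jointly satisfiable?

One satisfying assignment is a = 7, b = 4, c = 4, d = 2, e = 3.
For the less obvious constraints — constraint 1: a + b = 11; constraint 2: d - b = -2 — and the others hold by inspection.

Satisfiable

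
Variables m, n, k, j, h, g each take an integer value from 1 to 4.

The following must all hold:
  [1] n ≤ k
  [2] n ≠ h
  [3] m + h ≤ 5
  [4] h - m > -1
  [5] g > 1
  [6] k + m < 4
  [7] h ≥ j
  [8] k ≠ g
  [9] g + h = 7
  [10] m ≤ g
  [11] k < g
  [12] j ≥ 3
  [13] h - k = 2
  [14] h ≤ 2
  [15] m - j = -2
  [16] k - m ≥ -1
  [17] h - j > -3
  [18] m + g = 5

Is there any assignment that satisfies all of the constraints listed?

From constraints 7 and 12: h ≥ j and j ≥ 3, so h ≥ 3. From constraint 14: h ≤ 2. But 2 < 3, so no value of h works.

Unsatisfiable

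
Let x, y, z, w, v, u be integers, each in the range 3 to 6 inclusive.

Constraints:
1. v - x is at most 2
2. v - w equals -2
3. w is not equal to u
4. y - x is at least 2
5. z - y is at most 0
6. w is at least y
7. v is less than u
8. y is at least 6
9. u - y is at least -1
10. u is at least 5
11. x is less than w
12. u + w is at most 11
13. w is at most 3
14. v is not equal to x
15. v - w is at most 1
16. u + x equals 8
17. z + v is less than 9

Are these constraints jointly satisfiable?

Unsatisfiable

From constraints 6 and 8: w ≥ y and y ≥ 6, so w ≥ 6. From constraint 13: w ≤ 3. But 3 < 6, so no value of w works.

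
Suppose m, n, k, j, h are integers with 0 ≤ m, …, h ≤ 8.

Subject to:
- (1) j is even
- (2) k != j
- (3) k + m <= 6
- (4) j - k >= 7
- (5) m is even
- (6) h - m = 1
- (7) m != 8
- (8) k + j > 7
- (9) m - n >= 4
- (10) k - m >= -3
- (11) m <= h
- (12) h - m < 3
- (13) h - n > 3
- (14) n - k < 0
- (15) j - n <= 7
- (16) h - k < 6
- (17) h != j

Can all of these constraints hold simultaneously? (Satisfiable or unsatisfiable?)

Unsatisfiable

Constraints 4, 9, 10, and 15 give m − n ≥ 4, n − j ≥ -7, j − k ≥ 7, k − m ≥ -3.
Adding all 4 inequalities: the left sides telescope to 0, and the right sides sum to 4 + (-7) + 7 + (-3) = 1. So 0 ≥ 1, which is false.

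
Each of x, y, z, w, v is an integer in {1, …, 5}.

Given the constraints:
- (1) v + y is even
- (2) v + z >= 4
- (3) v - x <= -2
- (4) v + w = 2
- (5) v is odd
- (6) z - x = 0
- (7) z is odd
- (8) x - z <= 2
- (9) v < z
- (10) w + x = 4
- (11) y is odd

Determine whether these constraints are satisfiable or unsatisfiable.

Setting (x, y, z, w, v) = (3, 1, 3, 1, 1) satisfies everything: constraint 2: v + z = 4; constraint 3: v - x = -2; constraint 4: v + w = 2, and the others follow.

Satisfiable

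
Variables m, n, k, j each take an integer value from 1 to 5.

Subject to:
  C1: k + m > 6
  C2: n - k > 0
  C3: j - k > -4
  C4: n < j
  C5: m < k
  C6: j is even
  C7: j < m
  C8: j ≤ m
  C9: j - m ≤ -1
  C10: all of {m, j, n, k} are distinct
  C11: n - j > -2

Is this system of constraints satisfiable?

Constraints 2, 4, 5, and 7 give n < j, j < m, m < k, k < n. Chaining: n < j < m < k < n, which forces n < n — impossible.

Unsatisfiable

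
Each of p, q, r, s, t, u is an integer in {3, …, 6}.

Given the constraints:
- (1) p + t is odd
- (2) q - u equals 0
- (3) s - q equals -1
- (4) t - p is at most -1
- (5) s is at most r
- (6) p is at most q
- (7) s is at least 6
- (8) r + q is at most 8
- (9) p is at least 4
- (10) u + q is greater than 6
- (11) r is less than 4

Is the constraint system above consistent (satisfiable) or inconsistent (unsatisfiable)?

From constraints 5 and 7: r ≥ s ≥ 6. From constraints 6 and 9: q ≥ p ≥ 4. Hence r + q ≥ 10. But constraint 8 requires r + q ≤ 8, and 8 < 10. Contradiction.

Unsatisfiable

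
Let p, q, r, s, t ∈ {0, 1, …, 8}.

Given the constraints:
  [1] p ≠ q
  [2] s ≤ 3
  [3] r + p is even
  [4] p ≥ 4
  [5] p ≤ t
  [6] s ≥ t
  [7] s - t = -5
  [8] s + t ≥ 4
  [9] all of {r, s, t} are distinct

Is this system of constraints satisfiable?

From constraints 4 and 5: t ≥ p and p ≥ 4, so t ≥ 4. From constraints 2 and 6: t ≤ s and s ≤ 3, so t ≤ 3. But 3 < 4, so no value of t works.

Unsatisfiable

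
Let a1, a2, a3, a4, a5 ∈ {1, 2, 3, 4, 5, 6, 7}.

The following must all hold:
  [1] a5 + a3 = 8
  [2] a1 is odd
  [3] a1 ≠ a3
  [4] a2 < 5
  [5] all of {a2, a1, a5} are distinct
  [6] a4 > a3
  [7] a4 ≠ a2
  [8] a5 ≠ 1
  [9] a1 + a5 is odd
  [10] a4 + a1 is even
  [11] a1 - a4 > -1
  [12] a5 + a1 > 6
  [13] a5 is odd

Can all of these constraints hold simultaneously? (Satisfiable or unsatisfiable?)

Constraint 2 makes a1 odd and constraint 13 makes a5 odd, so a1 + a5 must be even. Constraint 9 says a1 + a5 is odd — contradiction.

Unsatisfiable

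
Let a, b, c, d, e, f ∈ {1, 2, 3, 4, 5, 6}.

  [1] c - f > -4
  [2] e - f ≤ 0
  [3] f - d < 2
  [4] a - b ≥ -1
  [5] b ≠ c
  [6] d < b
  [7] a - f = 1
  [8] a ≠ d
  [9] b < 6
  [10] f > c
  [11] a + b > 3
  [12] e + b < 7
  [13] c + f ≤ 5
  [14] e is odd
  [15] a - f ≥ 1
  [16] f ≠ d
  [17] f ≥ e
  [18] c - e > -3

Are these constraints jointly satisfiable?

Take a = 3, b = 3, c = 1, d = 1, e = 1, f = 2. Then constraint 1: c - f = -1; constraint 2: e - f = -1; constraint 3: f - d = 1, and every other listed constraint is also met.

Satisfiable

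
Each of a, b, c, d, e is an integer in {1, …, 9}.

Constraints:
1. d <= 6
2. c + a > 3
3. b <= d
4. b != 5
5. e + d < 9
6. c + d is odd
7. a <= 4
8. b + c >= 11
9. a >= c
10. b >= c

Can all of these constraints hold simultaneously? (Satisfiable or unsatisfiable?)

Unsatisfiable

From constraints 1 and 3: b ≤ d ≤ 6. From constraints 7 and 9: c ≤ a ≤ 4. Hence b + c ≤ 10. But constraint 8 requires b + c ≥ 11, and 11 > 10. Contradiction.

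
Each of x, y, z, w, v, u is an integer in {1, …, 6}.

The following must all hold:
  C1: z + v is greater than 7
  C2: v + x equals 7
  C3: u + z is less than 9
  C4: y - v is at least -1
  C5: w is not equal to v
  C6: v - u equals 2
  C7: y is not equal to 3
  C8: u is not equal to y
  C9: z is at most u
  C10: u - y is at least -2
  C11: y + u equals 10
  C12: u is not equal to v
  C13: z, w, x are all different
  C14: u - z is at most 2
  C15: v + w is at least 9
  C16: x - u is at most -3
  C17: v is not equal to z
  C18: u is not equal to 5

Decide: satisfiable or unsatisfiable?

Satisfiable

The assignment x = 1, y = 6, z = 3, w = 4, v = 6, u = 4 works:
  constraint 1 holds since z + v = 9.
  constraint 2 holds since v + x = 7.
The rest check out directly.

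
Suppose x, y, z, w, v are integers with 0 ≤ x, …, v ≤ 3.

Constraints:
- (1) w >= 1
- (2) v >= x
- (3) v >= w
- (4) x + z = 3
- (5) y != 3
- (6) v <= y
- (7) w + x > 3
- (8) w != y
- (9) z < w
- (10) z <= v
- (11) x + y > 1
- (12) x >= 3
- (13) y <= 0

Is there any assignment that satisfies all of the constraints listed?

From constraints 2 and 12: v ≥ x and x ≥ 3, so v ≥ 3. From constraints 6 and 13: v ≤ y and y ≤ 0, so v ≤ 0. But 0 < 3, so no value of v works.

Unsatisfiable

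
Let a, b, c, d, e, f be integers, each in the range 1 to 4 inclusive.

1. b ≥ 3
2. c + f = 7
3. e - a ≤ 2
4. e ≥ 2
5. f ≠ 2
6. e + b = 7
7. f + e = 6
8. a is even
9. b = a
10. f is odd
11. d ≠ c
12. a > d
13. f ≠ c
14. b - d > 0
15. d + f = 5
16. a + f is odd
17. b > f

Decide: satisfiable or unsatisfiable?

Satisfiable

Setting (a, b, c, d, e, f) = (4, 4, 4, 2, 3, 3) satisfies everything: constraint 2: c + f = 7; constraint 3: e - a = -1; constraint 6: e + b = 7, and the others follow.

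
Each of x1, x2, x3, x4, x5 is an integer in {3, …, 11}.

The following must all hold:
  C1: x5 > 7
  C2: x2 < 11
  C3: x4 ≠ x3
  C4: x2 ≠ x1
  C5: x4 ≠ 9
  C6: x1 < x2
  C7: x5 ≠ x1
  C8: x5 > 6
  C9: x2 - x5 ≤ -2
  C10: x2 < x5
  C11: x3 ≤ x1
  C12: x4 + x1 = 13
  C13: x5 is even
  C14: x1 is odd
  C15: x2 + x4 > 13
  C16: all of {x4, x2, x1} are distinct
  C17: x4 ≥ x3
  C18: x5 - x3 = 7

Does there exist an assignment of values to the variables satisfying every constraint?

The assignment x1 = 3, x2 = 5, x3 = 3, x4 = 10, x5 = 10 works:
  constraint 9 holds since x2 - x5 = -5.
  constraint 12 holds since x4 + x1 = 13.
The rest check out directly.

Satisfiable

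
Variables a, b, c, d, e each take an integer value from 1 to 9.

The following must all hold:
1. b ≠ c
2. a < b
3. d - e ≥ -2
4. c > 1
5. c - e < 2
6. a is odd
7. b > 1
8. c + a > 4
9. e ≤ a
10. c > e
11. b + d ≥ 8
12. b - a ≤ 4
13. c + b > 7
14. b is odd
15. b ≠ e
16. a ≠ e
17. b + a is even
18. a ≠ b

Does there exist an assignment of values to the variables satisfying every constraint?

Satisfiable

The assignment a = 3, b = 7, c = 3, d = 1, e = 2 works:
  constraint 3 holds since d - e = -1.
  constraint 5 holds since c - e = 1.
  constraint 8 holds since c + a = 6.
The rest check out directly.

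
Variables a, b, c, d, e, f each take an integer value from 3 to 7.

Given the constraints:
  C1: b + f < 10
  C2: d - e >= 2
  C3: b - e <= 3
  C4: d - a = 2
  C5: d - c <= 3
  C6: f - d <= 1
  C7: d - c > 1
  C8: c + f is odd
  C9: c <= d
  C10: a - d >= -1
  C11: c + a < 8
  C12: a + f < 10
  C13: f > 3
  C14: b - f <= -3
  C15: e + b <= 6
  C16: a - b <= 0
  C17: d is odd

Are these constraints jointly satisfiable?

Constraints 6, 10, 14, and 16 give a − d ≥ -1, d − f ≥ -1, f − b ≥ 3, b − a ≥ 0.
Adding all 4 inequalities: the left sides telescope to 0, and the right sides sum to (-1) + (-1) + 3 + 0 = 1. So 0 ≥ 1, which is false.

Unsatisfiable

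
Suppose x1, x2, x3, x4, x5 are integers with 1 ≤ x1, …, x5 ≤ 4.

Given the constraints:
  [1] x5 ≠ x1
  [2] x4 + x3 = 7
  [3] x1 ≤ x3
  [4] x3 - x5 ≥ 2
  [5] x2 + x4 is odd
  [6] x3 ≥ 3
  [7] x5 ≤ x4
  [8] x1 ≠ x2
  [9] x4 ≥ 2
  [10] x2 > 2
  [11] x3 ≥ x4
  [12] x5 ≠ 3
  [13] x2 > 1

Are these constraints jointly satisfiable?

Setting (x1, x2, x3, x4, x5) = (3, 4, 4, 3, 2) satisfies everything: constraint 2: x4 + x3 = 7; constraint 4: x3 - x5 = 2, and the others follow.

Satisfiable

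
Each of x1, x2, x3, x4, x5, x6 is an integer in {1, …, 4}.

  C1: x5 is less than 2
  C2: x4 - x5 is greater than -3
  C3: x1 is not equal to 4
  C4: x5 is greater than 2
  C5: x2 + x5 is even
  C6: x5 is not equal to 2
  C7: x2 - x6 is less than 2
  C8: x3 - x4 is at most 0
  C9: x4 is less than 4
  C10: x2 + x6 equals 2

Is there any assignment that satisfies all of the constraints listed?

From constraint 4: x5 ≥ 3. From constraint 1: x5 ≤ 1. But 1 < 3, so no value of x5 works.

Unsatisfiable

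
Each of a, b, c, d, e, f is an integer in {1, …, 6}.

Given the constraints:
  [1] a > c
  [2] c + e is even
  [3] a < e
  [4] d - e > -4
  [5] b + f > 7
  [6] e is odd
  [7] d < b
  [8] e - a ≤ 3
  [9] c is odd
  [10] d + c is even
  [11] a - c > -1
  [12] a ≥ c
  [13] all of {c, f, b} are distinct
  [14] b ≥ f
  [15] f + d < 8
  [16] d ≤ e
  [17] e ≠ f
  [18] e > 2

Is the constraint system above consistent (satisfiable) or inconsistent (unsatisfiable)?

Satisfiable

Try a = 3, b = 6, c = 1, d = 3, e = 5, f = 3.
Check constraint 4: d - e = -2; constraint 5: b + f = 9. The remaining constraints are straightforward to verify.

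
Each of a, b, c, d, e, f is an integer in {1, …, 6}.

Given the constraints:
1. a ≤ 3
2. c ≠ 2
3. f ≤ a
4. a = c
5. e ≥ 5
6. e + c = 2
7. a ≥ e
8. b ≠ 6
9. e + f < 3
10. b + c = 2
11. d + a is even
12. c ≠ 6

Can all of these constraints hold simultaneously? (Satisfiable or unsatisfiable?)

From constraint 5: e ≥ 5. From constraints 1 and 7: e ≤ a and a ≤ 3, so e ≤ 3. But 3 < 5, so no value of e works.

Unsatisfiable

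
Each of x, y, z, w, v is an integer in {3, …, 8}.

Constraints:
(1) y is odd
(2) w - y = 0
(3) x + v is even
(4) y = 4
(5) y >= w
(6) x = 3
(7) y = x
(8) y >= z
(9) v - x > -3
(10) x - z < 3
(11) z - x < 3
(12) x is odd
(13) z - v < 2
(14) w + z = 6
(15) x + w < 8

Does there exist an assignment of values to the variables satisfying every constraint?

Constraint 4 fixes y = 4 and constraint 6 fixes x = 3, but constraint 7 requires y = x. Since 4 ≠ 3, contradiction.

Unsatisfiable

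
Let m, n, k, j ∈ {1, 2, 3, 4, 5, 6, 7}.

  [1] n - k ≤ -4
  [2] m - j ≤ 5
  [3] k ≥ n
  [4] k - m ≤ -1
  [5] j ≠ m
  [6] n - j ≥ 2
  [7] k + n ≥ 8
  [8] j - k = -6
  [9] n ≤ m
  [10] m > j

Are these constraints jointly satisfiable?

Unsatisfiable

Constraints 1, 2, 4, and 6 give j − m ≥ -5, m − k ≥ 1, k − n ≥ 4, n − j ≥ 2.
Adding all 4 inequalities: the left sides telescope to 0, and the right sides sum to (-5) + 1 + 4 + 2 = 2. So 0 ≥ 2, which is false.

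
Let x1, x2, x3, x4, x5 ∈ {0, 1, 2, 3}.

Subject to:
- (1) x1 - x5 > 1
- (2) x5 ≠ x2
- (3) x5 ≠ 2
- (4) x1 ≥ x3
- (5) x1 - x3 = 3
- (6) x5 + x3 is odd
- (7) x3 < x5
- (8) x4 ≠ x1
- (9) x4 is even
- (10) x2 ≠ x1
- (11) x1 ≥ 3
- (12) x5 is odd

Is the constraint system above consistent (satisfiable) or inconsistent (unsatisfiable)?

Try x1 = 3, x2 = 0, x3 = 0, x4 = 0, x5 = 1.
Check constraint 1: x1 - x5 = 2; constraint 5: x1 - x3 = 3. The remaining constraints are straightforward to verify.

Satisfiable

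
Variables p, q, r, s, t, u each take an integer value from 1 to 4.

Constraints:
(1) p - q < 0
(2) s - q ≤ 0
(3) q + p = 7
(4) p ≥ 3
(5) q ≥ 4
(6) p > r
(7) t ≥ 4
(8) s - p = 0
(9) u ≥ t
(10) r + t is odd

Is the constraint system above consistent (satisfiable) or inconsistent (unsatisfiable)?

Satisfiable

The assignment p = 3, q = 4, r = 1, s = 3, t = 4, u = 4 works:
  constraint 1 holds since p - q = -1.
  constraint 2 holds since s - q = -1.
The rest check out directly.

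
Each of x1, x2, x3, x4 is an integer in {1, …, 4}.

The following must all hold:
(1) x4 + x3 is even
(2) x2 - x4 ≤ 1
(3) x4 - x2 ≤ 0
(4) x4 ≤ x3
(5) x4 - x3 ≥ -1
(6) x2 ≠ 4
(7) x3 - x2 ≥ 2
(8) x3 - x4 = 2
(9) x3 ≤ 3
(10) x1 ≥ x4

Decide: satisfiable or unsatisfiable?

Constraints 3, 5, and 7 give x2 − x4 ≥ 0, x4 − x3 ≥ -1, x3 − x2 ≥ 2.
Adding all 3 inequalities: the left sides telescope to 0, and the right sides sum to 0 + (-1) + 2 = 1. So 0 ≥ 1, which is false.

Unsatisfiable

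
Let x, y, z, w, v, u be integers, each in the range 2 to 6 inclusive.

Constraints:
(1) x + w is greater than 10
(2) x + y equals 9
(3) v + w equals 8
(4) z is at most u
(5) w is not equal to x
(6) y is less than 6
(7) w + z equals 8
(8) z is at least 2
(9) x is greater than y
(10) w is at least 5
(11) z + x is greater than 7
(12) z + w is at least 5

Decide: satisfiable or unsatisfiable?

Satisfiable

One satisfying assignment is x = 6, y = 3, z = 3, w = 5, v = 3, u = 3.
For the less obvious constraints — constraint 1: x + w = 11; constraint 2: x + y = 9 — and the others hold by inspection.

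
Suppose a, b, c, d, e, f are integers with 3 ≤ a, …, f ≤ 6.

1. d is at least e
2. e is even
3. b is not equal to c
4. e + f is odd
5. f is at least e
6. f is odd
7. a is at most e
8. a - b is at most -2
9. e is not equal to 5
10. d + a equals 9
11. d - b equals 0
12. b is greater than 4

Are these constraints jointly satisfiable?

One satisfying assignment is a = 3, b = 6, c = 5, d = 6, e = 4, f = 5.
For the less obvious constraints — constraint 8: a - b = -3; constraint 10: d + a = 9 — and the others hold by inspection.

Satisfiable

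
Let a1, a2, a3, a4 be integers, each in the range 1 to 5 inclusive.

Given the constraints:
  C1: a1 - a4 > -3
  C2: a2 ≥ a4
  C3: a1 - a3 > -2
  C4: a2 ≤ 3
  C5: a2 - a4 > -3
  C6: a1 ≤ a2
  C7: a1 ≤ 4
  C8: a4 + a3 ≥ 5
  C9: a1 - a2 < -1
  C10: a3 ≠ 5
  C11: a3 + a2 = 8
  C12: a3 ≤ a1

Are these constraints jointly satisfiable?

Unsatisfiable

From constraints 7 and 12: a3 ≤ a1 ≤ 4. From constraint 4: a2 ≤ 3. Hence a3 + a2 ≤ 7. But constraint 11 requires a3 + a2 = 8, and 8 > 7. Contradiction.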